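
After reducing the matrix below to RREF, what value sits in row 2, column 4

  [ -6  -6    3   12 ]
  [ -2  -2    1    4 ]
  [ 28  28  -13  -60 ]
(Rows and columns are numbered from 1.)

-4

R1 ← -1/6·R1
  [  1   1  -1/2   -2 ]
  [ -2  -2     1    4 ]
  [ 28  28   -13  -60 ]
R2 ← R2 + 2·R1
  [  1   1  -1/2   -2 ]
  [  0   0     0    0 ]
  [ 28  28   -13  -60 ]
R3 ← R3 − 28·R1
  [ 1  1  -1/2  -2 ]
  [ 0  0     0   0 ]
  [ 0  0     1  -4 ]
R2 <=> R3
  [ 1  1  -1/2  -2 ]
  [ 0  0     1  -4 ]
  [ 0  0     0   0 ]
R1 ← R1 + 1/2·R2
  [ 1  1  0  -4 ]
  [ 0  0  1  -4 ]
  [ 0  0  0   0 ]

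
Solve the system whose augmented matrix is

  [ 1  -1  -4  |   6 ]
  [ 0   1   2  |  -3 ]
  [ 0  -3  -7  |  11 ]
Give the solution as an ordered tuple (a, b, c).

R3 := R3 + 3·R2
  [ 1  -1  -4  |   6 ]
  [ 0   1   2  |  -3 ]
  [ 0   0  -1  |   2 ]
R3 := -1·R3
  [ 1  -1  -4  |   6 ]
  [ 0   1   2  |  -3 ]
  [ 0   0   1  |  -2 ]
R2 := R2 − 2·R3
  [ 1  -1  -4  |   6 ]
  [ 0   1   0  |   1 ]
  [ 0   0   1  |  -2 ]
R1 := R1 + 4·R3
  [ 1  -1  0  |  -2 ]
  [ 0   1  0  |   1 ]
  [ 0   0  1  |  -2 ]
R1 := R1 + R2
  [ 1  0  0  |  -1 ]
  [ 0  1  0  |   1 ]
  [ 0  0  1  |  -2 ]
Reading off the last column: a = -1, b = 1, c = -2.

(-1, 1, -2)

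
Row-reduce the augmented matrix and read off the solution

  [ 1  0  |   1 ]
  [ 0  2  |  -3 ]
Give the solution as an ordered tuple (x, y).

(1, -3/2)

ρ2 := 1/2·ρ2
  [ 1  0  |     1 ]
  [ 0  1  |  -3/2 ]
Reading off the last column: x = 1, y = -3/2.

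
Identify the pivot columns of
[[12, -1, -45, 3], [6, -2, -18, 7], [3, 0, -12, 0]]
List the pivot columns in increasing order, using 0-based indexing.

Multiply R1 by 1/12.
  [ 1  -1/12  -15/4  1/4 ]
  [ 6     -2    -18    7 ]
  [ 3      0    -12    0 ]
Subtract 6 times R1 from R2.
  [ 1  -1/12  -15/4   1/4 ]
  [ 0   -3/2    9/2  11/2 ]
  [ 3      0    -12     0 ]
Subtract 3 times R1 from R3.
  [ 1  -1/12  -15/4   1/4 ]
  [ 0   -3/2    9/2  11/2 ]
  [ 0    1/4   -3/4  -3/4 ]
Multiply R2 by -2/3.
  [ 1  -1/12  -15/4    1/4 ]
  [ 0      1     -3  -11/3 ]
  [ 0    1/4   -3/4   -3/4 ]
Subtract 1/4 times R2 from R3.
  [ 1  -1/12  -15/4    1/4 ]
  [ 0      1     -3  -11/3 ]
  [ 0      0      0    1/6 ]
Multiply R3 by 6.
  [ 1  -1/12  -15/4    1/4 ]
  [ 0      1     -3  -11/3 ]
  [ 0      0      0      1 ]
Add 11/3 times R3 to R2.
  [ 1  -1/12  -15/4  1/4 ]
  [ 0      1     -3    0 ]
  [ 0      0      0    1 ]
Subtract 1/4 times R3 from R1.
  [ 1  -1/12  -15/4  0 ]
  [ 0      1     -3  0 ]
  [ 0      0      0  1 ]
Add 1/12 times R2 to R1.
  [ 1  0  -4  0 ]
  [ 0  1  -3  0 ]
  [ 0  0   0  1 ]
Pivot columns are the columns containing a leading 1.

0, 1, 3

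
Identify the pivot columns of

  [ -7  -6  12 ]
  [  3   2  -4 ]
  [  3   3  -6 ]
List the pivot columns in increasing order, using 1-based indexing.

1, 2

R1 := -1/7·R1
  [ 1  6/7  -12/7 ]
  [ 3    2     -4 ]
  [ 3    3     -6 ]
R2 := R2 − 3·R1
  [ 1   6/7  -12/7 ]
  [ 0  -4/7    8/7 ]
  [ 3     3     -6 ]
R3 := R3 − 3·R1
  [ 1   6/7  -12/7 ]
  [ 0  -4/7    8/7 ]
  [ 0   3/7   -6/7 ]
R2 := -7/4·R2
  [ 1  6/7  -12/7 ]
  [ 0    1     -2 ]
  [ 0  3/7   -6/7 ]
R3 := R3 − 3/7·R2
  [ 1  6/7  -12/7 ]
  [ 0    1     -2 ]
  [ 0    0      0 ]
R1 := R1 − 6/7·R2
  [ 1  0   0 ]
  [ 0  1  -2 ]
  [ 0  0   0 ]
Pivot columns are the columns containing a leading 1.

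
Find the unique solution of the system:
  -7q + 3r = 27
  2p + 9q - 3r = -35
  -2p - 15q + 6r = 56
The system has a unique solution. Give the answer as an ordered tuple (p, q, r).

Form the augmented matrix and row-reduce:
  [  0   -7   3  |   27 ]
  [  2    9  -3  |  -35 ]
  [ -2  -15   6  |   56 ]
ρ1 <=> ρ2
  [  2    9  -3  |  -35 ]
  [  0   -7   3  |   27 ]
  [ -2  -15   6  |   56 ]
ρ1 -> 1/2·ρ1
  [  1  9/2  -3/2  |  -35/2 ]
  [  0   -7     3  |     27 ]
  [ -2  -15     6  |     56 ]
ρ3 -> ρ3 + 2·ρ1
  [ 1  9/2  -3/2  |  -35/2 ]
  [ 0   -7     3  |     27 ]
  [ 0   -6     3  |     21 ]
ρ2 -> -1/7·ρ2
  [ 1  9/2  -3/2  |  -35/2 ]
  [ 0    1  -3/7  |  -27/7 ]
  [ 0   -6     3  |     21 ]
ρ3 -> ρ3 + 6·ρ2
  [ 1  9/2  -3/2  |  -35/2 ]
  [ 0    1  -3/7  |  -27/7 ]
  [ 0    0   3/7  |  -15/7 ]
ρ3 -> 7/3·ρ3
  [ 1  9/2  -3/2  |  -35/2 ]
  [ 0    1  -3/7  |  -27/7 ]
  [ 0    0     1  |     -5 ]
ρ2 -> ρ2 + 3/7·ρ3
  [ 1  9/2  -3/2  |  -35/2 ]
  [ 0    1     0  |     -6 ]
  [ 0    0     1  |     -5 ]
ρ1 -> ρ1 + 3/2·ρ3
  [ 1  9/2  0  |  -25 ]
  [ 0    1  0  |   -6 ]
  [ 0    0  1  |   -5 ]
ρ1 -> ρ1 − 9/2·ρ2
  [ 1  0  0  |   2 ]
  [ 0  1  0  |  -6 ]
  [ 0  0  1  |  -5 ]
Reading off the last column: p = 2, q = -6, r = -5.

(2, -6, -5)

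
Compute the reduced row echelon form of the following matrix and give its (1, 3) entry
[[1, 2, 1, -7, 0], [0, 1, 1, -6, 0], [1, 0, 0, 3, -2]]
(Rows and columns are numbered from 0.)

Subtract r1 from r3.
  [ 1   2   1  -7   0 ]
  [ 0   1   1  -6   0 ]
  [ 0  -2  -1  10  -2 ]
Add 2 times r2 to r3.
  [ 1  2  1  -7   0 ]
  [ 0  1  1  -6   0 ]
  [ 0  0  1  -2  -2 ]
Subtract r3 from r2.
  [ 1  2  1  -7   0 ]
  [ 0  1  0  -4   2 ]
  [ 0  0  1  -2  -2 ]
Subtract r3 from r1.
  [ 1  2  0  -5   2 ]
  [ 0  1  0  -4   2 ]
  [ 0  0  1  -2  -2 ]
Subtract 2 times r2 from r1.
  [ 1  0  0   3  -2 ]
  [ 0  1  0  -4   2 ]
  [ 0  0  1  -2  -2 ]

-4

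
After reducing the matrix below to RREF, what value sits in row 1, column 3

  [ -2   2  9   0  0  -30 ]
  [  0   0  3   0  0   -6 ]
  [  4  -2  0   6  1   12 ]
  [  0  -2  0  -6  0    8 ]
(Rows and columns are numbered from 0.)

3

ρ1 -> -1/2·ρ1
  [ 1  -1  -9/2   0  0  15 ]
  [ 0   0     3   0  0  -6 ]
  [ 4  -2     0   6  1  12 ]
  [ 0  -2     0  -6  0   8 ]
ρ3 -> ρ3 − 4·ρ1
  [ 1  -1  -9/2   0  0   15 ]
  [ 0   0     3   0  0   -6 ]
  [ 0   2    18   6  1  -48 ]
  [ 0  -2     0  -6  0    8 ]
ρ2 <-> ρ3
  [ 1  -1  -9/2   0  0   15 ]
  [ 0   2    18   6  1  -48 ]
  [ 0   0     3   0  0   -6 ]
  [ 0  -2     0  -6  0    8 ]
ρ2 -> 1/2·ρ2
  [ 1  -1  -9/2   0    0   15 ]
  [ 0   1     9   3  1/2  -24 ]
  [ 0   0     3   0    0   -6 ]
  [ 0  -2     0  -6    0    8 ]
ρ4 -> ρ4 + 2·ρ2
  [ 1  -1  -9/2  0    0   15 ]
  [ 0   1     9  3  1/2  -24 ]
  [ 0   0     3  0    0   -6 ]
  [ 0   0    18  0    1  -40 ]
ρ3 -> 1/3·ρ3
  [ 1  -1  -9/2  0    0   15 ]
  [ 0   1     9  3  1/2  -24 ]
  [ 0   0     1  0    0   -2 ]
  [ 0   0    18  0    1  -40 ]
ρ4 -> ρ4 − 18·ρ3
  [ 1  -1  -9/2  0    0   15 ]
  [ 0   1     9  3  1/2  -24 ]
  [ 0   0     1  0    0   -2 ]
  [ 0   0     0  0    1   -4 ]
ρ2 -> ρ2 − 1/2·ρ4
  [ 1  -1  -9/2  0  0   15 ]
  [ 0   1     9  3  0  -22 ]
  [ 0   0     1  0  0   -2 ]
  [ 0   0     0  0  1   -4 ]
ρ2 -> ρ2 − 9·ρ3
  [ 1  -1  -9/2  0  0  15 ]
  [ 0   1     0  3  0  -4 ]
  [ 0   0     1  0  0  -2 ]
  [ 0   0     0  0  1  -4 ]
ρ1 -> ρ1 + 9/2·ρ3
  [ 1  -1  0  0  0   6 ]
  [ 0   1  0  3  0  -4 ]
  [ 0   0  1  0  0  -2 ]
  [ 0   0  0  0  1  -4 ]
ρ1 -> ρ1 + ρ2
  [ 1  0  0  3  0   2 ]
  [ 0  1  0  3  0  -4 ]
  [ 0  0  1  0  0  -2 ]
  [ 0  0  0  0  1  -4 ]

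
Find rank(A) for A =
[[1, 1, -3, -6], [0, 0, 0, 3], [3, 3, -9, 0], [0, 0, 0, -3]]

R3 → R3 − 3·R1
  [ 1  1  -3  -6 ]
  [ 0  0   0   3 ]
  [ 0  0   0  18 ]
  [ 0  0   0  -3 ]
R2 → 1/3·R2
  [ 1  1  -3  -6 ]
  [ 0  0   0   1 ]
  [ 0  0   0  18 ]
  [ 0  0   0  -3 ]
R3 → R3 − 18·R2
  [ 1  1  -3  -6 ]
  [ 0  0   0   1 ]
  [ 0  0   0   0 ]
  [ 0  0   0  -3 ]
R4 → R4 + 3·R2
  [ 1  1  -3  -6 ]
  [ 0  0   0   1 ]
  [ 0  0   0   0 ]
  [ 0  0   0   0 ]
R1 → R1 + 6·R2
  [ 1  1  -3  0 ]
  [ 0  0   0  1 ]
  [ 0  0   0  0 ]
  [ 0  0   0  0 ]
The reduced form has 2 nonzero rows.

rank = 2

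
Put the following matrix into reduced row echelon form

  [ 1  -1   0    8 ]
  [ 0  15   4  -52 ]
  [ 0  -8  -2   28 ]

[[1, 0, 0, 4], [0, 1, 0, -4], [0, 0, 1, 2]]

ρ2 → 1/15·ρ2
  [ 1  -1     0       8 ]
  [ 0   1  4/15  -52/15 ]
  [ 0  -8    -2      28 ]
ρ3 → ρ3 + 8·ρ2
  [ 1  -1     0       8 ]
  [ 0   1  4/15  -52/15 ]
  [ 0   0  2/15    4/15 ]
ρ3 → 15/2·ρ3
  [ 1  -1     0       8 ]
  [ 0   1  4/15  -52/15 ]
  [ 0   0     1       2 ]
ρ2 → ρ2 − 4/15·ρ3
  [ 1  -1  0   8 ]
  [ 0   1  0  -4 ]
  [ 0   0  1   2 ]
ρ1 → ρ1 + ρ2
  [ 1  0  0   4 ]
  [ 0  1  0  -4 ]
  [ 0  0  1   2 ]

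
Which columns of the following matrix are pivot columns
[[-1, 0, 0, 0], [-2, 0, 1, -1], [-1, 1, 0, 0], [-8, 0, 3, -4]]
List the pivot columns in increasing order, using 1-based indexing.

1, 2, 3, 4

Multiply ρ1 by -1.
  [  1  0  0   0 ]
  [ -2  0  1  -1 ]
  [ -1  1  0   0 ]
  [ -8  0  3  -4 ]
Add 2 times ρ1 to ρ2.
  [  1  0  0   0 ]
  [  0  0  1  -1 ]
  [ -1  1  0   0 ]
  [ -8  0  3  -4 ]
Add ρ1 to ρ3.
  [  1  0  0   0 ]
  [  0  0  1  -1 ]
  [  0  1  0   0 ]
  [ -8  0  3  -4 ]
Add 8 times ρ1 to ρ4.
  [ 1  0  0   0 ]
  [ 0  0  1  -1 ]
  [ 0  1  0   0 ]
  [ 0  0  3  -4 ]
Swap ρ2 and ρ3.
  [ 1  0  0   0 ]
  [ 0  1  0   0 ]
  [ 0  0  1  -1 ]
  [ 0  0  3  -4 ]
Subtract 3 times ρ3 from ρ4.
  [ 1  0  0   0 ]
  [ 0  1  0   0 ]
  [ 0  0  1  -1 ]
  [ 0  0  0  -1 ]
Multiply ρ4 by -1.
  [ 1  0  0   0 ]
  [ 0  1  0   0 ]
  [ 0  0  1  -1 ]
  [ 0  0  0   1 ]
Add ρ4 to ρ3.
  [ 1  0  0  0 ]
  [ 0  1  0  0 ]
  [ 0  0  1  0 ]
  [ 0  0  0  1 ]
Pivot columns are the columns containing a leading 1.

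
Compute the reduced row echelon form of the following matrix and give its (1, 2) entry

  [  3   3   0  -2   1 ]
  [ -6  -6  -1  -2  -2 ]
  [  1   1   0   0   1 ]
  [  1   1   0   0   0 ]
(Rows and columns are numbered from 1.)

1

Multiply r1 by 1/3.
  [  1   1   0  -2/3  1/3 ]
  [ -6  -6  -1    -2   -2 ]
  [  1   1   0     0    1 ]
  [  1   1   0     0    0 ]
Add 6 times r1 to r2.
  [ 1  1   0  -2/3  1/3 ]
  [ 0  0  -1    -6    0 ]
  [ 1  1   0     0    1 ]
  [ 1  1   0     0    0 ]
Subtract r1 from r3.
  [ 1  1   0  -2/3  1/3 ]
  [ 0  0  -1    -6    0 ]
  [ 0  0   0   2/3  2/3 ]
  [ 1  1   0     0    0 ]
Subtract r1 from r4.
  [ 1  1   0  -2/3   1/3 ]
  [ 0  0  -1    -6     0 ]
  [ 0  0   0   2/3   2/3 ]
  [ 0  0   0   2/3  -1/3 ]
Multiply r2 by -1.
  [ 1  1  0  -2/3   1/3 ]
  [ 0  0  1     6     0 ]
  [ 0  0  0   2/3   2/3 ]
  [ 0  0  0   2/3  -1/3 ]
Multiply r3 by 3/2.
  [ 1  1  0  -2/3   1/3 ]
  [ 0  0  1     6     0 ]
  [ 0  0  0     1     1 ]
  [ 0  0  0   2/3  -1/3 ]
Subtract 2/3 times r3 from r4.
  [ 1  1  0  -2/3  1/3 ]
  [ 0  0  1     6    0 ]
  [ 0  0  0     1    1 ]
  [ 0  0  0     0   -1 ]
Multiply r4 by -1.
  [ 1  1  0  -2/3  1/3 ]
  [ 0  0  1     6    0 ]
  [ 0  0  0     1    1 ]
  [ 0  0  0     0    1 ]
Subtract r4 from r3.
  [ 1  1  0  -2/3  1/3 ]
  [ 0  0  1     6    0 ]
  [ 0  0  0     1    0 ]
  [ 0  0  0     0    1 ]
Subtract 1/3 times r4 from r1.
  [ 1  1  0  -2/3  0 ]
  [ 0  0  1     6  0 ]
  [ 0  0  0     1  0 ]
  [ 0  0  0     0  1 ]
Subtract 6 times r3 from r2.
  [ 1  1  0  -2/3  0 ]
  [ 0  0  1     0  0 ]
  [ 0  0  0     1  0 ]
  [ 0  0  0     0  1 ]
Add 2/3 times r3 to r1.
  [ 1  1  0  0  0 ]
  [ 0  0  1  0  0 ]
  [ 0  0  0  1  0 ]
  [ 0  0  0  0  1 ]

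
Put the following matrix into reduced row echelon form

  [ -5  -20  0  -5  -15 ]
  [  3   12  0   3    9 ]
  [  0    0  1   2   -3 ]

Multiply R1 by -1/5.
  [ 1   4  0  1   3 ]
  [ 3  12  0  3   9 ]
  [ 0   0  1  2  -3 ]
Subtract 3 times R1 from R2.
  [ 1  4  0  1   3 ]
  [ 0  0  0  0   0 ]
  [ 0  0  1  2  -3 ]
Swap R2 and R3.
  [ 1  4  0  1   3 ]
  [ 0  0  1  2  -3 ]
  [ 0  0  0  0   0 ]

[[1, 4, 0, 1, 3], [0, 0, 1, 2, -3], [0, 0, 0, 0, 0]]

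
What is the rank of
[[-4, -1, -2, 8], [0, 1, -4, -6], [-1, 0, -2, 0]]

rank = 3

R1 -> -1/4·R1
  [  1  1/4  1/2  -2 ]
  [  0    1   -4  -6 ]
  [ -1    0   -2   0 ]
R3 -> R3 + R1
  [ 1  1/4   1/2  -2 ]
  [ 0    1    -4  -6 ]
  [ 0  1/4  -3/2  -2 ]
R3 -> R3 − 1/4·R2
  [ 1  1/4   1/2    -2 ]
  [ 0    1    -4    -6 ]
  [ 0    0  -1/2  -1/2 ]
R3 -> -2·R3
  [ 1  1/4  1/2  -2 ]
  [ 0    1   -4  -6 ]
  [ 0    0    1   1 ]
R2 -> R2 + 4·R3
  [ 1  1/4  1/2  -2 ]
  [ 0    1    0  -2 ]
  [ 0    0    1   1 ]
R1 -> R1 − 1/2·R3
  [ 1  1/4  0  -5/2 ]
  [ 0    1  0    -2 ]
  [ 0    0  1     1 ]
R1 -> R1 − 1/4·R2
  [ 1  0  0  -2 ]
  [ 0  1  0  -2 ]
  [ 0  0  1   1 ]
The reduced form has 3 nonzero rows.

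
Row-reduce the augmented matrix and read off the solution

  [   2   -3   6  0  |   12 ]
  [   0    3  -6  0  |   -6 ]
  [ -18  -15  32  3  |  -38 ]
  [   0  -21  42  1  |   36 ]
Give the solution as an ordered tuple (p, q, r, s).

(3, 2, 2, -6)

ρ1 -> 1/2·ρ1
  [   1  -3/2   3  0  |    6 ]
  [   0     3  -6  0  |   -6 ]
  [ -18   -15  32  3  |  -38 ]
  [   0   -21  42  1  |   36 ]
ρ3 -> ρ3 + 18·ρ1
  [ 1  -3/2   3  0  |   6 ]
  [ 0     3  -6  0  |  -6 ]
  [ 0   -42  86  3  |  70 ]
  [ 0   -21  42  1  |  36 ]
ρ2 -> 1/3·ρ2
  [ 1  -3/2   3  0  |   6 ]
  [ 0     1  -2  0  |  -2 ]
  [ 0   -42  86  3  |  70 ]
  [ 0   -21  42  1  |  36 ]
ρ3 -> ρ3 + 42·ρ2
  [ 1  -3/2   3  0  |    6 ]
  [ 0     1  -2  0  |   -2 ]
  [ 0     0   2  3  |  -14 ]
  [ 0   -21  42  1  |   36 ]
ρ4 -> ρ4 + 21·ρ2
  [ 1  -3/2   3  0  |    6 ]
  [ 0     1  -2  0  |   -2 ]
  [ 0     0   2  3  |  -14 ]
  [ 0     0   0  1  |   -6 ]
ρ3 -> 1/2·ρ3
  [ 1  -3/2   3    0  |   6 ]
  [ 0     1  -2    0  |  -2 ]
  [ 0     0   1  3/2  |  -7 ]
  [ 0     0   0    1  |  -6 ]
ρ3 -> ρ3 − 3/2·ρ4
  [ 1  -3/2   3  0  |   6 ]
  [ 0     1  -2  0  |  -2 ]
  [ 0     0   1  0  |   2 ]
  [ 0     0   0  1  |  -6 ]
ρ2 -> ρ2 + 2·ρ3
  [ 1  -3/2  3  0  |   6 ]
  [ 0     1  0  0  |   2 ]
  [ 0     0  1  0  |   2 ]
  [ 0     0  0  1  |  -6 ]
ρ1 -> ρ1 − 3·ρ3
  [ 1  -3/2  0  0  |   0 ]
  [ 0     1  0  0  |   2 ]
  [ 0     0  1  0  |   2 ]
  [ 0     0  0  1  |  -6 ]
ρ1 -> ρ1 + 3/2·ρ2
  [ 1  0  0  0  |   3 ]
  [ 0  1  0  0  |   2 ]
  [ 0  0  1  0  |   2 ]
  [ 0  0  0  1  |  -6 ]
Reading off the last column: p = 3, q = 2, r = 2, s = -6.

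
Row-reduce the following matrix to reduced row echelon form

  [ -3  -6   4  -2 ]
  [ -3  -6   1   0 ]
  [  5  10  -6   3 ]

[[1, 2, 0, 0], [0, 0, 1, 0], [0, 0, 0, 1]]

R1 := -1/3·R1
  [  1   2  -4/3  2/3 ]
  [ -3  -6     1    0 ]
  [  5  10    -6    3 ]
R2 := R2 + 3·R1
  [ 1   2  -4/3  2/3 ]
  [ 0   0    -3    2 ]
  [ 5  10    -6    3 ]
R3 := R3 − 5·R1
  [ 1  2  -4/3   2/3 ]
  [ 0  0    -3     2 ]
  [ 0  0   2/3  -1/3 ]
R2 := -1/3·R2
  [ 1  2  -4/3   2/3 ]
  [ 0  0     1  -2/3 ]
  [ 0  0   2/3  -1/3 ]
R3 := R3 − 2/3·R2
  [ 1  2  -4/3   2/3 ]
  [ 0  0     1  -2/3 ]
  [ 0  0     0   1/9 ]
R3 := 9·R3
  [ 1  2  -4/3   2/3 ]
  [ 0  0     1  -2/3 ]
  [ 0  0     0     1 ]
R2 := R2 + 2/3·R3
  [ 1  2  -4/3  2/3 ]
  [ 0  0     1    0 ]
  [ 0  0     0    1 ]
R1 := R1 − 2/3·R3
  [ 1  2  -4/3  0 ]
  [ 0  0     1  0 ]
  [ 0  0     0  1 ]
R1 := R1 + 4/3·R2
  [ 1  2  0  0 ]
  [ 0  0  1  0 ]
  [ 0  0  0  1 ]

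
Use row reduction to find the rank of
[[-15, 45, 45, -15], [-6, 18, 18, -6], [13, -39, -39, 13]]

rank = 1

Multiply r1 by -1/15.
  [  1   -3   -3   1 ]
  [ -6   18   18  -6 ]
  [ 13  -39  -39  13 ]
Add 6 times r1 to r2.
  [  1   -3   -3   1 ]
  [  0    0    0   0 ]
  [ 13  -39  -39  13 ]
Subtract 13 times r1 from r3.
  [ 1  -3  -3  1 ]
  [ 0   0   0  0 ]
  [ 0   0   0  0 ]
The reduced form has 1 nonzero row.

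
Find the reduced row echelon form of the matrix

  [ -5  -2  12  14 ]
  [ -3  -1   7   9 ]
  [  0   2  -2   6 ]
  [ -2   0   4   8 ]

[[1, 0, -2, -4], [0, 1, -1, 3], [0, 0, 0, 0], [0, 0, 0, 0]]

Multiply R1 by -1/5.
  [  1  2/5  -12/5  -14/5 ]
  [ -3   -1      7      9 ]
  [  0    2     -2      6 ]
  [ -2    0      4      8 ]
Add 3 times R1 to R2.
  [  1  2/5  -12/5  -14/5 ]
  [  0  1/5   -1/5    3/5 ]
  [  0    2     -2      6 ]
  [ -2    0      4      8 ]
Add 2 times R1 to R4.
  [ 1  2/5  -12/5  -14/5 ]
  [ 0  1/5   -1/5    3/5 ]
  [ 0    2     -2      6 ]
  [ 0  4/5   -4/5   12/5 ]
Multiply R2 by 5.
  [ 1  2/5  -12/5  -14/5 ]
  [ 0    1     -1      3 ]
  [ 0    2     -2      6 ]
  [ 0  4/5   -4/5   12/5 ]
Subtract 2 times R2 from R3.
  [ 1  2/5  -12/5  -14/5 ]
  [ 0    1     -1      3 ]
  [ 0    0      0      0 ]
  [ 0  4/5   -4/5   12/5 ]
Subtract 4/5 times R2 from R4.
  [ 1  2/5  -12/5  -14/5 ]
  [ 0    1     -1      3 ]
  [ 0    0      0      0 ]
  [ 0    0      0      0 ]
Subtract 2/5 times R2 from R1.
  [ 1  0  -2  -4 ]
  [ 0  1  -1   3 ]
  [ 0  0   0   0 ]
  [ 0  0   0   0 ]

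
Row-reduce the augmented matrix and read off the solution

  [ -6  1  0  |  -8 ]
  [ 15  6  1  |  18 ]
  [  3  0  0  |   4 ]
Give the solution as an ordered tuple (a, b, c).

(4/3, 0, -2)

Multiply R1 by -1/6.
  [  1  -1/6  0  |  4/3 ]
  [ 15     6  1  |   18 ]
  [  3     0  0  |    4 ]
Subtract 15 times R1 from R2.
  [ 1  -1/6  0  |  4/3 ]
  [ 0  17/2  1  |   -2 ]
  [ 3     0  0  |    4 ]
Subtract 3 times R1 from R3.
  [ 1  -1/6  0  |  4/3 ]
  [ 0  17/2  1  |   -2 ]
  [ 0   1/2  0  |    0 ]
Multiply R2 by 2/17.
  [ 1  -1/6     0  |    4/3 ]
  [ 0     1  2/17  |  -4/17 ]
  [ 0   1/2     0  |      0 ]
Subtract 1/2 times R2 from R3.
  [ 1  -1/6      0  |    4/3 ]
  [ 0     1   2/17  |  -4/17 ]
  [ 0     0  -1/17  |   2/17 ]
Multiply R3 by -17.
  [ 1  -1/6     0  |    4/3 ]
  [ 0     1  2/17  |  -4/17 ]
  [ 0     0     1  |     -2 ]
Subtract 2/17 times R3 from R2.
  [ 1  -1/6  0  |  4/3 ]
  [ 0     1  0  |    0 ]
  [ 0     0  1  |   -2 ]
Add 1/6 times R2 to R1.
  [ 1  0  0  |  4/3 ]
  [ 0  1  0  |    0 ]
  [ 0  0  1  |   -2 ]
Reading off the last column: a = 4/3, b = 0, c = -2.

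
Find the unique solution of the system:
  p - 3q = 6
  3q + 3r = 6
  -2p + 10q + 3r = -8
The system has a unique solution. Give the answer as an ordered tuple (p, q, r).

Form the augmented matrix and row-reduce:
  [  1  -3  0  |   6 ]
  [  0   3  3  |   6 ]
  [ -2  10  3  |  -8 ]
R3 ← R3 + 2·R1
  [ 1  -3  0  |  6 ]
  [ 0   3  3  |  6 ]
  [ 0   4  3  |  4 ]
R2 ← 1/3·R2
  [ 1  -3  0  |  6 ]
  [ 0   1  1  |  2 ]
  [ 0   4  3  |  4 ]
R3 ← R3 − 4·R2
  [ 1  -3   0  |   6 ]
  [ 0   1   1  |   2 ]
  [ 0   0  -1  |  -4 ]
R3 ← -1·R3
  [ 1  -3  0  |  6 ]
  [ 0   1  1  |  2 ]
  [ 0   0  1  |  4 ]
R2 ← R2 − R3
  [ 1  -3  0  |   6 ]
  [ 0   1  0  |  -2 ]
  [ 0   0  1  |   4 ]
R1 ← R1 + 3·R2
  [ 1  0  0  |   0 ]
  [ 0  1  0  |  -2 ]
  [ 0  0  1  |   4 ]
Reading off the last column: p = 0, q = -2, r = 4.

(0, -2, 4)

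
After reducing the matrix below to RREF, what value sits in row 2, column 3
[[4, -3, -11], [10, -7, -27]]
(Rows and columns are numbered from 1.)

Multiply ρ1 by 1/4.
Subtract 10 times ρ1 from ρ2.
Multiply ρ2 by 2.
Add 3/4 times ρ2 to ρ1.

1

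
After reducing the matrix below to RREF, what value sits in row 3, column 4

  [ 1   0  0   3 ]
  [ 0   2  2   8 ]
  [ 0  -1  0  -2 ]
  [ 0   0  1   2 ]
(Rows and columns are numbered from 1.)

2

ρ2 := 1/2·ρ2
  [ 1   0  0   3 ]
  [ 0   1  1   4 ]
  [ 0  -1  0  -2 ]
  [ 0   0  1   2 ]
ρ3 := ρ3 + ρ2
  [ 1  0  0  3 ]
  [ 0  1  1  4 ]
  [ 0  0  1  2 ]
  [ 0  0  1  2 ]
ρ4 := ρ4 − ρ3
  [ 1  0  0  3 ]
  [ 0  1  1  4 ]
  [ 0  0  1  2 ]
  [ 0  0  0  0 ]
ρ2 := ρ2 − ρ3
  [ 1  0  0  3 ]
  [ 0  1  0  2 ]
  [ 0  0  1  2 ]
  [ 0  0  0  0 ]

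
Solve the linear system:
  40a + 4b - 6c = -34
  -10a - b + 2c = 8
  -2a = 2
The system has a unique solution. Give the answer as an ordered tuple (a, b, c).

Form the augmented matrix and row-reduce:
  [  40   4  -6  |  -34 ]
  [ -10  -1   2  |    8 ]
  [  -2   0   0  |    2 ]
ρ1 ← 1/40·ρ1
ρ2 ← ρ2 + 10·ρ1
ρ3 ← ρ3 + 2·ρ1
ρ2 <-> ρ3
ρ2 ← 5·ρ2
ρ3 ← 2·ρ3
ρ2 ← ρ2 + 3/2·ρ3
ρ1 ← ρ1 + 3/20·ρ3
ρ1 ← ρ1 − 1/10·ρ2
Reading off the last column: a = -1, b = 0, c = -1.

(-1, 0, -1)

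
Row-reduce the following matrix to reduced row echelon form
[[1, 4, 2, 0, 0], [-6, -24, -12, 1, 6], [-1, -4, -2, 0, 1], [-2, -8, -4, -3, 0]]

[[1, 4, 2, 0, 0], [0, 0, 0, 1, 0], [0, 0, 0, 0, 1], [0, 0, 0, 0, 0]]

R2 ← R2 + 6·R1
  [  1   4   2   0  0 ]
  [  0   0   0   1  6 ]
  [ -1  -4  -2   0  1 ]
  [ -2  -8  -4  -3  0 ]
R3 ← R3 + R1
  [  1   4   2   0  0 ]
  [  0   0   0   1  6 ]
  [  0   0   0   0  1 ]
  [ -2  -8  -4  -3  0 ]
R4 ← R4 + 2·R1
  [ 1  4  2   0  0 ]
  [ 0  0  0   1  6 ]
  [ 0  0  0   0  1 ]
  [ 0  0  0  -3  0 ]
R4 ← R4 + 3·R2
  [ 1  4  2  0   0 ]
  [ 0  0  0  1   6 ]
  [ 0  0  0  0   1 ]
  [ 0  0  0  0  18 ]
R4 ← R4 − 18·R3
  [ 1  4  2  0  0 ]
  [ 0  0  0  1  6 ]
  [ 0  0  0  0  1 ]
  [ 0  0  0  0  0 ]
R2 ← R2 − 6·R3
  [ 1  4  2  0  0 ]
  [ 0  0  0  1  0 ]
  [ 0  0  0  0  1 ]
  [ 0  0  0  0  0 ]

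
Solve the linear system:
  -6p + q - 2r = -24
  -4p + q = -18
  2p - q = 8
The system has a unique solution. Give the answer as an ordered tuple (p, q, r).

(5, 2, -2)

Form the augmented matrix and row-reduce:
  [ -6   1  -2  |  -24 ]
  [ -4   1   0  |  -18 ]
  [  2  -1   0  |    8 ]
R1 → -1/6·R1
  [  1  -1/6  1/3  |    4 ]
  [ -4     1    0  |  -18 ]
  [  2    -1    0  |    8 ]
R2 → R2 + 4·R1
  [ 1  -1/6  1/3  |   4 ]
  [ 0   1/3  4/3  |  -2 ]
  [ 2    -1    0  |   8 ]
R3 → R3 − 2·R1
  [ 1  -1/6   1/3  |   4 ]
  [ 0   1/3   4/3  |  -2 ]
  [ 0  -2/3  -2/3  |   0 ]
R2 → 3·R2
  [ 1  -1/6   1/3  |   4 ]
  [ 0     1     4  |  -6 ]
  [ 0  -2/3  -2/3  |   0 ]
R3 → R3 + 2/3·R2
  [ 1  -1/6  1/3  |   4 ]
  [ 0     1    4  |  -6 ]
  [ 0     0    2  |  -4 ]
R3 → 1/2·R3
  [ 1  -1/6  1/3  |   4 ]
  [ 0     1    4  |  -6 ]
  [ 0     0    1  |  -2 ]
R2 → R2 − 4·R3
  [ 1  -1/6  1/3  |   4 ]
  [ 0     1    0  |   2 ]
  [ 0     0    1  |  -2 ]
R1 → R1 − 1/3·R3
  [ 1  -1/6  0  |  14/3 ]
  [ 0     1  0  |     2 ]
  [ 0     0  1  |    -2 ]
R1 → R1 + 1/6·R2
  [ 1  0  0  |   5 ]
  [ 0  1  0  |   2 ]
  [ 0  0  1  |  -2 ]
Reading off the last column: p = 5, q = 2, r = -2.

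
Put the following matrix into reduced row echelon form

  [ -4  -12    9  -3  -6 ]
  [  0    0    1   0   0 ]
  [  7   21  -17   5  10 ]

R1 -> -1/4·R1
  [ 1   3  -9/4  3/4  3/2 ]
  [ 0   0     1    0    0 ]
  [ 7  21   -17    5   10 ]
R3 -> R3 − 7·R1
  [ 1  3  -9/4   3/4   3/2 ]
  [ 0  0     1     0     0 ]
  [ 0  0  -5/4  -1/4  -1/2 ]
R3 -> R3 + 5/4·R2
  [ 1  3  -9/4   3/4   3/2 ]
  [ 0  0     1     0     0 ]
  [ 0  0     0  -1/4  -1/2 ]
R3 -> -4·R3
  [ 1  3  -9/4  3/4  3/2 ]
  [ 0  0     1    0    0 ]
  [ 0  0     0    1    2 ]
R1 -> R1 − 3/4·R3
  [ 1  3  -9/4  0  0 ]
  [ 0  0     1  0  0 ]
  [ 0  0     0  1  2 ]
R1 -> R1 + 9/4·R2
  [ 1  3  0  0  0 ]
  [ 0  0  1  0  0 ]
  [ 0  0  0  1  2 ]

[[1, 3, 0, 0, 0], [0, 0, 1, 0, 0], [0, 0, 0, 1, 2]]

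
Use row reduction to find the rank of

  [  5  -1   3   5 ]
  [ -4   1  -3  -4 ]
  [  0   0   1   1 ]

rank = 3

R1 → 1/5·R1
R2 → R2 + 4·R1
R2 → 5·R2
R2 → R2 + 3·R3
R1 → R1 − 3/5·R3
R1 → R1 + 1/5·R2
The reduced form has 3 nonzero rows.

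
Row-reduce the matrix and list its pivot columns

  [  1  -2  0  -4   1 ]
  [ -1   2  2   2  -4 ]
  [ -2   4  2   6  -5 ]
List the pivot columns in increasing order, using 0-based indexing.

ρ2 := ρ2 + ρ1
ρ3 := ρ3 + 2·ρ1
ρ2 := 1/2·ρ2
ρ3 := ρ3 − 2·ρ2
Pivot columns are the columns containing a leading 1.

0, 2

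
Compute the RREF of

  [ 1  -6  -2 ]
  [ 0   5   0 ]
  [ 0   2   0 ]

R2 ← 1/5·R2
R3 ← R3 − 2·R2
R1 ← R1 + 6·R2

[[1, 0, -2], [0, 1, 0], [0, 0, 0]]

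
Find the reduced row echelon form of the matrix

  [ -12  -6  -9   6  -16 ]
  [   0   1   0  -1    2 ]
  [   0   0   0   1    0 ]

[[1, 0, 3/4, 0, 1/3], [0, 1, 0, 0, 2], [0, 0, 0, 1, 0]]

ρ1 ← -1/12·ρ1
  [ 1  1/2  3/4  -1/2  4/3 ]
  [ 0    1    0    -1    2 ]
  [ 0    0    0     1    0 ]
ρ2 ← ρ2 + ρ3
  [ 1  1/2  3/4  -1/2  4/3 ]
  [ 0    1    0     0    2 ]
  [ 0    0    0     1    0 ]
ρ1 ← ρ1 + 1/2·ρ3
  [ 1  1/2  3/4  0  4/3 ]
  [ 0    1    0  0    2 ]
  [ 0    0    0  1    0 ]
ρ1 ← ρ1 − 1/2·ρ2
  [ 1  0  3/4  0  1/3 ]
  [ 0  1    0  0    2 ]
  [ 0  0    0  1    0 ]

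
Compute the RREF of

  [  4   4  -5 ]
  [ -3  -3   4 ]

[[1, 1, 0], [0, 0, 1]]

Multiply r1 by 1/4.
  [  1   1  -5/4 ]
  [ -3  -3     4 ]
Add 3 times r1 to r2.
  [ 1  1  -5/4 ]
  [ 0  0   1/4 ]
Multiply r2 by 4.
  [ 1  1  -5/4 ]
  [ 0  0     1 ]
Add 5/4 times r2 to r1.
  [ 1  1  0 ]
  [ 0  0  1 ]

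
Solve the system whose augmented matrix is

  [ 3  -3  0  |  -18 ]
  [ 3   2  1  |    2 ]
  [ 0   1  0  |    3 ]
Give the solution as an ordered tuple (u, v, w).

R1 -> 1/3·R1
R2 -> R2 − 3·R1
R2 -> 1/5·R2
R3 -> R3 − R2
R3 -> -5·R3
R2 -> R2 − 1/5·R3
R1 -> R1 + R2
Reading off the last column: u = -3, v = 3, w = 5.

(-3, 3, 5)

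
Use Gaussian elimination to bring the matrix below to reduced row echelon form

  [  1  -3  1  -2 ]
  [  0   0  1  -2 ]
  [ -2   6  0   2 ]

R3 ← R3 + 2·R1
  [ 1  -3  1  -2 ]
  [ 0   0  1  -2 ]
  [ 0   0  2  -2 ]
R3 ← R3 − 2·R2
  [ 1  -3  1  -2 ]
  [ 0   0  1  -2 ]
  [ 0   0  0   2 ]
R3 ← 1/2·R3
  [ 1  -3  1  -2 ]
  [ 0   0  1  -2 ]
  [ 0   0  0   1 ]
R2 ← R2 + 2·R3
  [ 1  -3  1  -2 ]
  [ 0   0  1   0 ]
  [ 0   0  0   1 ]
R1 ← R1 + 2·R3
  [ 1  -3  1  0 ]
  [ 0   0  1  0 ]
  [ 0   0  0  1 ]
R1 ← R1 − R2
  [ 1  -3  0  0 ]
  [ 0   0  1  0 ]
  [ 0   0  0  1 ]

[[1, -3, 0, 0], [0, 0, 1, 0], [0, 0, 0, 1]]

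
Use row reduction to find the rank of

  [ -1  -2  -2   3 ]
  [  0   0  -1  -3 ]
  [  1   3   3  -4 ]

rank = 3

ρ1 ← -1·ρ1
  [ 1  2   2  -3 ]
  [ 0  0  -1  -3 ]
  [ 1  3   3  -4 ]
ρ3 ← ρ3 − ρ1
  [ 1  2   2  -3 ]
  [ 0  0  -1  -3 ]
  [ 0  1   1  -1 ]
ρ2 <=> ρ3
  [ 1  2   2  -3 ]
  [ 0  1   1  -1 ]
  [ 0  0  -1  -3 ]
ρ3 ← -1·ρ3
  [ 1  2  2  -3 ]
  [ 0  1  1  -1 ]
  [ 0  0  1   3 ]
ρ2 ← ρ2 − ρ3
  [ 1  2  2  -3 ]
  [ 0  1  0  -4 ]
  [ 0  0  1   3 ]
ρ1 ← ρ1 − 2·ρ3
  [ 1  2  0  -9 ]
  [ 0  1  0  -4 ]
  [ 0  0  1   3 ]
ρ1 ← ρ1 − 2·ρ2
  [ 1  0  0  -1 ]
  [ 0  1  0  -4 ]
  [ 0  0  1   3 ]
The reduced form has 3 nonzero rows.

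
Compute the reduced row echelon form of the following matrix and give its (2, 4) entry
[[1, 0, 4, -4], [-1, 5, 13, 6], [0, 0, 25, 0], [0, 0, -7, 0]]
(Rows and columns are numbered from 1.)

Add ρ1 to ρ2.
Multiply ρ2 by 1/5.
Multiply ρ3 by 1/25.
Add 7 times ρ3 to ρ4.
Subtract 17/5 times ρ3 from ρ2.
Subtract 4 times ρ3 from ρ1.

2/5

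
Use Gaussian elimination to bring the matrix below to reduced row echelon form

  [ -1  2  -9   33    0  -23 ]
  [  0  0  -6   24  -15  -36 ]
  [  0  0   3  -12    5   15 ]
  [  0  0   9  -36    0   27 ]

Multiply R1 by -1.
  [ 1  -2   9  -33    0   23 ]
  [ 0   0  -6   24  -15  -36 ]
  [ 0   0   3  -12    5   15 ]
  [ 0   0   9  -36    0   27 ]
Multiply R2 by -1/6.
  [ 1  -2  9  -33    0  23 ]
  [ 0   0  1   -4  5/2   6 ]
  [ 0   0  3  -12    5  15 ]
  [ 0   0  9  -36    0  27 ]
Subtract 3 times R2 from R3.
  [ 1  -2  9  -33     0  23 ]
  [ 0   0  1   -4   5/2   6 ]
  [ 0   0  0    0  -5/2  -3 ]
  [ 0   0  9  -36     0  27 ]
Subtract 9 times R2 from R4.
  [ 1  -2  9  -33      0   23 ]
  [ 0   0  1   -4    5/2    6 ]
  [ 0   0  0    0   -5/2   -3 ]
  [ 0   0  0    0  -45/2  -27 ]
Multiply R3 by -2/5.
  [ 1  -2  9  -33      0   23 ]
  [ 0   0  1   -4    5/2    6 ]
  [ 0   0  0    0      1  6/5 ]
  [ 0   0  0    0  -45/2  -27 ]
Add 45/2 times R3 to R4.
  [ 1  -2  9  -33    0   23 ]
  [ 0   0  1   -4  5/2    6 ]
  [ 0   0  0    0    1  6/5 ]
  [ 0   0  0    0    0    0 ]
Subtract 5/2 times R3 from R2.
  [ 1  -2  9  -33  0   23 ]
  [ 0   0  1   -4  0    3 ]
  [ 0   0  0    0  1  6/5 ]
  [ 0   0  0    0  0    0 ]
Subtract 9 times R2 from R1.
  [ 1  -2  0   3  0   -4 ]
  [ 0   0  1  -4  0    3 ]
  [ 0   0  0   0  1  6/5 ]
  [ 0   0  0   0  0    0 ]

[[1, -2, 0, 3, 0, -4], [0, 0, 1, -4, 0, 3], [0, 0, 0, 0, 1, 6/5], [0, 0, 0, 0, 0, 0]]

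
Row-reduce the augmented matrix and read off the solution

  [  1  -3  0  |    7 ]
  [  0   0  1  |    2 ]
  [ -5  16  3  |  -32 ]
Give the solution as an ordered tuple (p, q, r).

(-2, -3, 2)

r3 → r3 + 5·r1
r2 <-> r3
r2 → r2 − 3·r3
r1 → r1 + 3·r2
Reading off the last column: p = -2, q = -3, r = 2.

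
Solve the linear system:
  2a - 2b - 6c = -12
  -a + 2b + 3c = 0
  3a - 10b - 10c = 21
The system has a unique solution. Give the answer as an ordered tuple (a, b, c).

(-3, -6, 3)

Form the augmented matrix and row-reduce:
  [  2   -2   -6  |  -12 ]
  [ -1    2    3  |    0 ]
  [  3  -10  -10  |   21 ]
R1 -> 1/2·R1
  [  1   -1   -3  |  -6 ]
  [ -1    2    3  |   0 ]
  [  3  -10  -10  |  21 ]
R2 -> R2 + R1
  [ 1   -1   -3  |  -6 ]
  [ 0    1    0  |  -6 ]
  [ 3  -10  -10  |  21 ]
R3 -> R3 − 3·R1
  [ 1  -1  -3  |  -6 ]
  [ 0   1   0  |  -6 ]
  [ 0  -7  -1  |  39 ]
R3 -> R3 + 7·R2
  [ 1  -1  -3  |  -6 ]
  [ 0   1   0  |  -6 ]
  [ 0   0  -1  |  -3 ]
R3 -> -1·R3
  [ 1  -1  -3  |  -6 ]
  [ 0   1   0  |  -6 ]
  [ 0   0   1  |   3 ]
R1 -> R1 + 3·R3
  [ 1  -1  0  |   3 ]
  [ 0   1  0  |  -6 ]
  [ 0   0  1  |   3 ]
R1 -> R1 + R2
  [ 1  0  0  |  -3 ]
  [ 0  1  0  |  -6 ]
  [ 0  0  1  |   3 ]
Reading off the last column: a = -3, b = -6, c = 3.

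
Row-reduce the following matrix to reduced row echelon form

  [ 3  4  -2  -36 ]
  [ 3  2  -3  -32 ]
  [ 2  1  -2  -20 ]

R1 → 1/3·R1
  [ 1  4/3  -2/3  -12 ]
  [ 3    2    -3  -32 ]
  [ 2    1    -2  -20 ]
R2 → R2 − 3·R1
  [ 1  4/3  -2/3  -12 ]
  [ 0   -2    -1    4 ]
  [ 2    1    -2  -20 ]
R3 → R3 − 2·R1
  [ 1   4/3  -2/3  -12 ]
  [ 0    -2    -1    4 ]
  [ 0  -5/3  -2/3    4 ]
R2 → -1/2·R2
  [ 1   4/3  -2/3  -12 ]
  [ 0     1   1/2   -2 ]
  [ 0  -5/3  -2/3    4 ]
R3 → R3 + 5/3·R2
  [ 1  4/3  -2/3  -12 ]
  [ 0    1   1/2   -2 ]
  [ 0    0   1/6  2/3 ]
R3 → 6·R3
  [ 1  4/3  -2/3  -12 ]
  [ 0    1   1/2   -2 ]
  [ 0    0     1    4 ]
R2 → R2 − 1/2·R3
  [ 1  4/3  -2/3  -12 ]
  [ 0    1     0   -4 ]
  [ 0    0     1    4 ]
R1 → R1 + 2/3·R3
  [ 1  4/3  0  -28/3 ]
  [ 0    1  0     -4 ]
  [ 0    0  1      4 ]
R1 → R1 − 4/3·R2
  [ 1  0  0  -4 ]
  [ 0  1  0  -4 ]
  [ 0  0  1   4 ]

[[1, 0, 0, -4], [0, 1, 0, -4], [0, 0, 1, 4]]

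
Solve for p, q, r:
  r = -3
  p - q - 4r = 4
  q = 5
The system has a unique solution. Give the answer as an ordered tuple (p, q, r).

(-3, 5, -3)

Form the augmented matrix and row-reduce:
  [ 0   0   1  |  -3 ]
  [ 1  -1  -4  |   4 ]
  [ 0   1   0  |   5 ]
Swap R1 and R2.
Swap R2 and R3.
Add 4 times R3 to R1.
Add R2 to R1.
Reading off the last column: p = -3, q = 5, r = -3.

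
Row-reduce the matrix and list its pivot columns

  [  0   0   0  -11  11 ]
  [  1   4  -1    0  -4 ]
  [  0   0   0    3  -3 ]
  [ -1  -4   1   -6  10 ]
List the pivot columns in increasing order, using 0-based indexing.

r1 <-> r2
r4 -> r4 + r1
r2 -> -1/11·r2
r3 -> r3 − 3·r2
r4 -> r4 + 6·r2
Pivot columns are the columns containing a leading 1.

0, 3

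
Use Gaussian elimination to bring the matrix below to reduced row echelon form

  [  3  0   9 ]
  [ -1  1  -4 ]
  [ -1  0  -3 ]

R1 -> 1/3·R1
  [  1  0   3 ]
  [ -1  1  -4 ]
  [ -1  0  -3 ]
R2 -> R2 + R1
  [  1  0   3 ]
  [  0  1  -1 ]
  [ -1  0  -3 ]
R3 -> R3 + R1
  [ 1  0   3 ]
  [ 0  1  -1 ]
  [ 0  0   0 ]

[[1, 0, 3], [0, 1, -1], [0, 0, 0]]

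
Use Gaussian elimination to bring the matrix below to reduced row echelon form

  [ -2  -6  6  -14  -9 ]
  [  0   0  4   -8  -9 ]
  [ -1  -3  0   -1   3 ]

R1 := -1/2·R1
  [  1   3  -3   7  9/2 ]
  [  0   0   4  -8   -9 ]
  [ -1  -3   0  -1    3 ]
R3 := R3 + R1
  [ 1  3  -3   7   9/2 ]
  [ 0  0   4  -8    -9 ]
  [ 0  0  -3   6  15/2 ]
R2 := 1/4·R2
  [ 1  3  -3   7   9/2 ]
  [ 0  0   1  -2  -9/4 ]
  [ 0  0  -3   6  15/2 ]
R3 := R3 + 3·R2
  [ 1  3  -3   7   9/2 ]
  [ 0  0   1  -2  -9/4 ]
  [ 0  0   0   0   3/4 ]
R3 := 4/3·R3
  [ 1  3  -3   7   9/2 ]
  [ 0  0   1  -2  -9/4 ]
  [ 0  0   0   0     1 ]
R2 := R2 + 9/4·R3
  [ 1  3  -3   7  9/2 ]
  [ 0  0   1  -2    0 ]
  [ 0  0   0   0    1 ]
R1 := R1 − 9/2·R3
  [ 1  3  -3   7  0 ]
  [ 0  0   1  -2  0 ]
  [ 0  0   0   0  1 ]
R1 := R1 + 3·R2
  [ 1  3  0   1  0 ]
  [ 0  0  1  -2  0 ]
  [ 0  0  0   0  1 ]

[[1, 3, 0, 1, 0], [0, 0, 1, -2, 0], [0, 0, 0, 0, 1]]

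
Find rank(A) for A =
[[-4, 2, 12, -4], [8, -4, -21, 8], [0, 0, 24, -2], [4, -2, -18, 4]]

rank = 3

R1 → -1/4·R1
  [ 1  -1/2   -3   1 ]
  [ 8    -4  -21   8 ]
  [ 0     0   24  -2 ]
  [ 4    -2  -18   4 ]
R2 → R2 − 8·R1
  [ 1  -1/2   -3   1 ]
  [ 0     0    3   0 ]
  [ 0     0   24  -2 ]
  [ 4    -2  -18   4 ]
R4 → R4 − 4·R1
  [ 1  -1/2  -3   1 ]
  [ 0     0   3   0 ]
  [ 0     0  24  -2 ]
  [ 0     0  -6   0 ]
R2 → 1/3·R2
  [ 1  -1/2  -3   1 ]
  [ 0     0   1   0 ]
  [ 0     0  24  -2 ]
  [ 0     0  -6   0 ]
R3 → R3 − 24·R2
  [ 1  -1/2  -3   1 ]
  [ 0     0   1   0 ]
  [ 0     0   0  -2 ]
  [ 0     0  -6   0 ]
R4 → R4 + 6·R2
  [ 1  -1/2  -3   1 ]
  [ 0     0   1   0 ]
  [ 0     0   0  -2 ]
  [ 0     0   0   0 ]
R3 → -1/2·R3
  [ 1  -1/2  -3  1 ]
  [ 0     0   1  0 ]
  [ 0     0   0  1 ]
  [ 0     0   0  0 ]
R1 → R1 − R3
  [ 1  -1/2  -3  0 ]
  [ 0     0   1  0 ]
  [ 0     0   0  1 ]
  [ 0     0   0  0 ]
R1 → R1 + 3·R2
  [ 1  -1/2  0  0 ]
  [ 0     0  1  0 ]
  [ 0     0  0  1 ]
  [ 0     0  0  0 ]
The reduced form has 3 nonzero rows.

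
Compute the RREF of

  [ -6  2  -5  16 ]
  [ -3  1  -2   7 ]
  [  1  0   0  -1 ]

[[1, 0, 0, -1], [0, 1, 0, 0], [0, 0, 1, -2]]

ρ1 ← -1/6·ρ1
ρ2 ← ρ2 + 3·ρ1
ρ3 ← ρ3 − ρ1
ρ2 <-> ρ3
ρ2 ← 3·ρ2
ρ3 ← 2·ρ3
ρ2 ← ρ2 + 5/2·ρ3
ρ1 ← ρ1 − 5/6·ρ3
ρ1 ← ρ1 + 1/3·ρ2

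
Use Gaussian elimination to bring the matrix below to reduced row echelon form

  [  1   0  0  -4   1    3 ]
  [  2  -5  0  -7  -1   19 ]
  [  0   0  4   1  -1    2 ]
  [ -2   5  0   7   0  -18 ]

[[1, 0, 0, -4, 0, 4], [0, 1, 0, -1/5, 0, -2], [0, 0, 1, 1/4, 0, 1/4], [0, 0, 0, 0, 1, -1]]

Subtract 2 times R1 from R2.
Add 2 times R1 to R4.
Multiply R2 by -1/5.
Subtract 5 times R2 from R4.
Multiply R3 by 1/4.
Multiply R4 by -1.
Add 1/4 times R4 to R3.
Subtract 3/5 times R4 from R2.
Subtract R4 from R1.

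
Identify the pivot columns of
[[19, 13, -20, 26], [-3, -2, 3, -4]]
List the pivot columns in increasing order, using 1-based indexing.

R1 -> 1/19·R1
  [  1  13/19  -20/19  26/19 ]
  [ -3     -2       3     -4 ]
R2 -> R2 + 3·R1
  [ 1  13/19  -20/19  26/19 ]
  [ 0   1/19   -3/19   2/19 ]
R2 -> 19·R2
  [ 1  13/19  -20/19  26/19 ]
  [ 0      1      -3      2 ]
R1 -> R1 − 13/19·R2
  [ 1  0   1  0 ]
  [ 0  1  -3  2 ]
Pivot columns are the columns containing a leading 1.

1, 2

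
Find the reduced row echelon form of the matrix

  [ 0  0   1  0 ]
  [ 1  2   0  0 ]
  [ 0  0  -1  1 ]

[[1, 2, 0, 0], [0, 0, 1, 0], [0, 0, 0, 1]]

R1 ↔ R2
  [ 1  2   0  0 ]
  [ 0  0   1  0 ]
  [ 0  0  -1  1 ]
R3 → R3 + R2
  [ 1  2  0  0 ]
  [ 0  0  1  0 ]
  [ 0  0  0  1 ]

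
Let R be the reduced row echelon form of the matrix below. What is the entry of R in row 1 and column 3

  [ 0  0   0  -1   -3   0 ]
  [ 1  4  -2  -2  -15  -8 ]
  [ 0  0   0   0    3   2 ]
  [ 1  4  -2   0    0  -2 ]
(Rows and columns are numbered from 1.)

-2

R1 <=> R2
  [ 1  4  -2  -2  -15  -8 ]
  [ 0  0   0  -1   -3   0 ]
  [ 0  0   0   0    3   2 ]
  [ 1  4  -2   0    0  -2 ]
R4 → R4 − R1
  [ 1  4  -2  -2  -15  -8 ]
  [ 0  0   0  -1   -3   0 ]
  [ 0  0   0   0    3   2 ]
  [ 0  0   0   2   15   6 ]
R2 → -1·R2
  [ 1  4  -2  -2  -15  -8 ]
  [ 0  0   0   1    3   0 ]
  [ 0  0   0   0    3   2 ]
  [ 0  0   0   2   15   6 ]
R4 → R4 − 2·R2
  [ 1  4  -2  -2  -15  -8 ]
  [ 0  0   0   1    3   0 ]
  [ 0  0   0   0    3   2 ]
  [ 0  0   0   0    9   6 ]
R3 → 1/3·R3
  [ 1  4  -2  -2  -15   -8 ]
  [ 0  0   0   1    3    0 ]
  [ 0  0   0   0    1  2/3 ]
  [ 0  0   0   0    9    6 ]
R4 → R4 − 9·R3
  [ 1  4  -2  -2  -15   -8 ]
  [ 0  0   0   1    3    0 ]
  [ 0  0   0   0    1  2/3 ]
  [ 0  0   0   0    0    0 ]
R2 → R2 − 3·R3
  [ 1  4  -2  -2  -15   -8 ]
  [ 0  0   0   1    0   -2 ]
  [ 0  0   0   0    1  2/3 ]
  [ 0  0   0   0    0    0 ]
R1 → R1 + 15·R3
  [ 1  4  -2  -2  0    2 ]
  [ 0  0   0   1  0   -2 ]
  [ 0  0   0   0  1  2/3 ]
  [ 0  0   0   0  0    0 ]
R1 → R1 + 2·R2
  [ 1  4  -2  0  0   -2 ]
  [ 0  0   0  1  0   -2 ]
  [ 0  0   0  0  1  2/3 ]
  [ 0  0   0  0  0    0 ]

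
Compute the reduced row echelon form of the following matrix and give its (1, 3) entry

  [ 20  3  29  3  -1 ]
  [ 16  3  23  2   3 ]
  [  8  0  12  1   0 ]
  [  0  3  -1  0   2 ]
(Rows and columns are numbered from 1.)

3/2

Multiply r1 by 1/20.
  [  1  3/20  29/20  3/20  -1/20 ]
  [ 16     3     23     2      3 ]
  [  8     0     12     1      0 ]
  [  0     3     -1     0      2 ]
Subtract 16 times r1 from r2.
  [ 1  3/20  29/20  3/20  -1/20 ]
  [ 0   3/5   -1/5  -2/5   19/5 ]
  [ 8     0     12     1      0 ]
  [ 0     3     -1     0      2 ]
Subtract 8 times r1 from r3.
  [ 1  3/20  29/20  3/20  -1/20 ]
  [ 0   3/5   -1/5  -2/5   19/5 ]
  [ 0  -6/5    2/5  -1/5    2/5 ]
  [ 0     3     -1     0      2 ]
Multiply r2 by 5/3.
  [ 1  3/20  29/20  3/20  -1/20 ]
  [ 0     1   -1/3  -2/3   19/3 ]
  [ 0  -6/5    2/5  -1/5    2/5 ]
  [ 0     3     -1     0      2 ]
Add 6/5 times r2 to r3.
  [ 1  3/20  29/20  3/20  -1/20 ]
  [ 0     1   -1/3  -2/3   19/3 ]
  [ 0     0      0    -1      8 ]
  [ 0     3     -1     0      2 ]
Subtract 3 times r2 from r4.
  [ 1  3/20  29/20  3/20  -1/20 ]
  [ 0     1   -1/3  -2/3   19/3 ]
  [ 0     0      0    -1      8 ]
  [ 0     0      0     2    -17 ]
Multiply r3 by -1.
  [ 1  3/20  29/20  3/20  -1/20 ]
  [ 0     1   -1/3  -2/3   19/3 ]
  [ 0     0      0     1     -8 ]
  [ 0     0      0     2    -17 ]
Subtract 2 times r3 from r4.
  [ 1  3/20  29/20  3/20  -1/20 ]
  [ 0     1   -1/3  -2/3   19/3 ]
  [ 0     0      0     1     -8 ]
  [ 0     0      0     0     -1 ]
Multiply r4 by -1.
  [ 1  3/20  29/20  3/20  -1/20 ]
  [ 0     1   -1/3  -2/3   19/3 ]
  [ 0     0      0     1     -8 ]
  [ 0     0      0     0      1 ]
Add 8 times r4 to r3.
  [ 1  3/20  29/20  3/20  -1/20 ]
  [ 0     1   -1/3  -2/3   19/3 ]
  [ 0     0      0     1      0 ]
  [ 0     0      0     0      1 ]
Subtract 19/3 times r4 from r2.
  [ 1  3/20  29/20  3/20  -1/20 ]
  [ 0     1   -1/3  -2/3      0 ]
  [ 0     0      0     1      0 ]
  [ 0     0      0     0      1 ]
Add 1/20 times r4 to r1.
  [ 1  3/20  29/20  3/20  0 ]
  [ 0     1   -1/3  -2/3  0 ]
  [ 0     0      0     1  0 ]
  [ 0     0      0     0  1 ]
Add 2/3 times r3 to r2.
  [ 1  3/20  29/20  3/20  0 ]
  [ 0     1   -1/3     0  0 ]
  [ 0     0      0     1  0 ]
  [ 0     0      0     0  1 ]
Subtract 3/20 times r3 from r1.
  [ 1  3/20  29/20  0  0 ]
  [ 0     1   -1/3  0  0 ]
  [ 0     0      0  1  0 ]
  [ 0     0      0  0  1 ]
Subtract 3/20 times r2 from r1.
  [ 1  0   3/2  0  0 ]
  [ 0  1  -1/3  0  0 ]
  [ 0  0     0  1  0 ]
  [ 0  0     0  0  1 ]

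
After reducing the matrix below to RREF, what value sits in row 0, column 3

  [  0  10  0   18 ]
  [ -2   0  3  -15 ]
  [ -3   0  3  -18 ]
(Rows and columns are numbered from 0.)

3

Swap R1 and R2.
  [ -2   0  3  -15 ]
  [  0  10  0   18 ]
  [ -3   0  3  -18 ]
Multiply R1 by -1/2.
  [  1   0  -3/2  15/2 ]
  [  0  10     0    18 ]
  [ -3   0     3   -18 ]
Add 3 times R1 to R3.
  [ 1   0  -3/2  15/2 ]
  [ 0  10     0    18 ]
  [ 0   0  -3/2   9/2 ]
Multiply R2 by 1/10.
  [ 1  0  -3/2  15/2 ]
  [ 0  1     0   9/5 ]
  [ 0  0  -3/2   9/2 ]
Multiply R3 by -2/3.
  [ 1  0  -3/2  15/2 ]
  [ 0  1     0   9/5 ]
  [ 0  0     1    -3 ]
Add 3/2 times R3 to R1.
  [ 1  0  0    3 ]
  [ 0  1  0  9/5 ]
  [ 0  0  1   -3 ]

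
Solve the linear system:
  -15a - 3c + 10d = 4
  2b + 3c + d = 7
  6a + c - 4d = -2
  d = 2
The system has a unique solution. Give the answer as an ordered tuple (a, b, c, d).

(2/3, -1/2, 2, 2)

Form the augmented matrix and row-reduce:
  [ -15  0  -3  10  |   4 ]
  [   0  2   3   1  |   7 ]
  [   6  0   1  -4  |  -2 ]
  [   0  0   0   1  |   2 ]
R1 -> -1/15·R1
  [ 1  0  1/5  -2/3  |  -4/15 ]
  [ 0  2    3     1  |      7 ]
  [ 6  0    1    -4  |     -2 ]
  [ 0  0    0     1  |      2 ]
R3 -> R3 − 6·R1
  [ 1  0   1/5  -2/3  |  -4/15 ]
  [ 0  2     3     1  |      7 ]
  [ 0  0  -1/5     0  |   -2/5 ]
  [ 0  0     0     1  |      2 ]
R2 -> 1/2·R2
  [ 1  0   1/5  -2/3  |  -4/15 ]
  [ 0  1   3/2   1/2  |    7/2 ]
  [ 0  0  -1/5     0  |   -2/5 ]
  [ 0  0     0     1  |      2 ]
R3 -> -5·R3
  [ 1  0  1/5  -2/3  |  -4/15 ]
  [ 0  1  3/2   1/2  |    7/2 ]
  [ 0  0    1     0  |      2 ]
  [ 0  0    0     1  |      2 ]
R2 -> R2 − 1/2·R4
  [ 1  0  1/5  -2/3  |  -4/15 ]
  [ 0  1  3/2     0  |    5/2 ]
  [ 0  0    1     0  |      2 ]
  [ 0  0    0     1  |      2 ]
R1 -> R1 + 2/3·R4
  [ 1  0  1/5  0  |  16/15 ]
  [ 0  1  3/2  0  |    5/2 ]
  [ 0  0    1  0  |      2 ]
  [ 0  0    0  1  |      2 ]
R2 -> R2 − 3/2·R3
  [ 1  0  1/5  0  |  16/15 ]
  [ 0  1    0  0  |   -1/2 ]
  [ 0  0    1  0  |      2 ]
  [ 0  0    0  1  |      2 ]
R1 -> R1 − 1/5·R3
  [ 1  0  0  0  |   2/3 ]
  [ 0  1  0  0  |  -1/2 ]
  [ 0  0  1  0  |     2 ]
  [ 0  0  0  1  |     2 ]
Reading off the last column: a = 2/3, b = -1/2, c = 2, d = 2.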